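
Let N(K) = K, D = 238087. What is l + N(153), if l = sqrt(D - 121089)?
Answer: 153 + sqrt(116998) ≈ 495.05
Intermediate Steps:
l = sqrt(116998) (l = sqrt(238087 - 121089) = sqrt(116998) ≈ 342.05)
l + N(153) = sqrt(116998) + 153 = 153 + sqrt(116998)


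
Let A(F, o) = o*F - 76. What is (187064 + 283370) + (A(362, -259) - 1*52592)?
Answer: 324008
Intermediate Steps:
A(F, o) = -76 + F*o (A(F, o) = F*o - 76 = -76 + F*o)
(187064 + 283370) + (A(362, -259) - 1*52592) = (187064 + 283370) + ((-76 + 362*(-259)) - 1*52592) = 470434 + ((-76 - 93758) - 52592) = 470434 + (-93834 - 52592) = 470434 - 146426 = 324008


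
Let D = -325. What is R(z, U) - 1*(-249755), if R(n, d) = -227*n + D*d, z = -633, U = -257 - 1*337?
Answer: 586496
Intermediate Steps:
U = -594 (U = -257 - 337 = -594)
R(n, d) = -325*d - 227*n (R(n, d) = -227*n - 325*d = -325*d - 227*n)
R(z, U) - 1*(-249755) = (-325*(-594) - 227*(-633)) - 1*(-249755) = (193050 + 143691) + 249755 = 336741 + 249755 = 586496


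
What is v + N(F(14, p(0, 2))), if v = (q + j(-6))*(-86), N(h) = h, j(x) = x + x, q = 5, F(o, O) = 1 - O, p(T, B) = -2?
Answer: 605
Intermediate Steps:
j(x) = 2*x
v = 602 (v = (5 + 2*(-6))*(-86) = (5 - 12)*(-86) = -7*(-86) = 602)
v + N(F(14, p(0, 2))) = 602 + (1 - 1*(-2)) = 602 + (1 + 2) = 602 + 3 = 605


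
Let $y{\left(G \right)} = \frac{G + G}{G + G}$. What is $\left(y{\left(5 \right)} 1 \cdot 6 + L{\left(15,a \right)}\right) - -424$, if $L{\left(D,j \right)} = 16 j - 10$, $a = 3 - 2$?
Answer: $436$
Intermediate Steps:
$y{\left(G \right)} = 1$ ($y{\left(G \right)} = \frac{2 G}{2 G} = 2 G \frac{1}{2 G} = 1$)
$a = 1$ ($a = 3 - 2 = 1$)
$L{\left(D,j \right)} = -10 + 16 j$
$\left(y{\left(5 \right)} 1 \cdot 6 + L{\left(15,a \right)}\right) - -424 = \left(1 \cdot 1 \cdot 6 + \left(-10 + 16 \cdot 1\right)\right) - -424 = \left(1 \cdot 6 + \left(-10 + 16\right)\right) + 424 = \left(6 + 6\right) + 424 = 12 + 424 = 436$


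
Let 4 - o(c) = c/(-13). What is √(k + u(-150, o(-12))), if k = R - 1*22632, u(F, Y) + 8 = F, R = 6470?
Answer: 8*I*√255 ≈ 127.75*I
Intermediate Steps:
o(c) = 4 + c/13 (o(c) = 4 - c/(-13) = 4 - c*(-1)/13 = 4 - (-1)*c/13 = 4 + c/13)
u(F, Y) = -8 + F
k = -16162 (k = 6470 - 1*22632 = 6470 - 22632 = -16162)
√(k + u(-150, o(-12))) = √(-16162 + (-8 - 150)) = √(-16162 - 158) = √(-16320) = 8*I*√255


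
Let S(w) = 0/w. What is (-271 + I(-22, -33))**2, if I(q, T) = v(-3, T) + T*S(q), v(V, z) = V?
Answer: 75076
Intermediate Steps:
S(w) = 0
I(q, T) = -3 (I(q, T) = -3 + T*0 = -3 + 0 = -3)
(-271 + I(-22, -33))**2 = (-271 - 3)**2 = (-274)**2 = 75076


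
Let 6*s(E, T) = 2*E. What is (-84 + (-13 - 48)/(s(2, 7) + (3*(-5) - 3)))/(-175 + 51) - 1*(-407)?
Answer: 84791/208 ≈ 407.65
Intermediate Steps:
s(E, T) = E/3 (s(E, T) = (2*E)/6 = E/3)
(-84 + (-13 - 48)/(s(2, 7) + (3*(-5) - 3)))/(-175 + 51) - 1*(-407) = (-84 + (-13 - 48)/((⅓)*2 + (3*(-5) - 3)))/(-175 + 51) - 1*(-407) = (-84 - 61/(⅔ + (-15 - 3)))/(-124) + 407 = (-84 - 61/(⅔ - 18))*(-1/124) + 407 = (-84 - 61/(-52/3))*(-1/124) + 407 = (-84 - 61*(-3/52))*(-1/124) + 407 = (-84 + 183/52)*(-1/124) + 407 = -4185/52*(-1/124) + 407 = 135/208 + 407 = 84791/208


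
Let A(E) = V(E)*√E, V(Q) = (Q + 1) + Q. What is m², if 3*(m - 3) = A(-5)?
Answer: 9*(1 - I*√5)² ≈ -36.0 - 40.249*I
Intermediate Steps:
V(Q) = 1 + 2*Q (V(Q) = (1 + Q) + Q = 1 + 2*Q)
A(E) = √E*(1 + 2*E) (A(E) = (1 + 2*E)*√E = √E*(1 + 2*E))
m = 3 - 3*I*√5 (m = 3 + (√(-5)*(1 + 2*(-5)))/3 = 3 + ((I*√5)*(1 - 10))/3 = 3 + ((I*√5)*(-9))/3 = 3 + (-9*I*√5)/3 = 3 - 3*I*√5 ≈ 3.0 - 6.7082*I)
m² = (3 - 3*I*√5)²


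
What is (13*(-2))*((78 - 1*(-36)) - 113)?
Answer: -26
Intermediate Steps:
(13*(-2))*((78 - 1*(-36)) - 113) = -26*((78 + 36) - 113) = -26*(114 - 113) = -26*1 = -26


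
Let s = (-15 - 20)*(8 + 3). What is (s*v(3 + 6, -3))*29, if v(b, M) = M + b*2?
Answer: -167475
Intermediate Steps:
v(b, M) = M + 2*b
s = -385 (s = -35*11 = -385)
(s*v(3 + 6, -3))*29 = -385*(-3 + 2*(3 + 6))*29 = -385*(-3 + 2*9)*29 = -385*(-3 + 18)*29 = -385*15*29 = -5775*29 = -167475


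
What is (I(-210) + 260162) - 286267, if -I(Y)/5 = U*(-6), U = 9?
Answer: -25835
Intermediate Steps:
I(Y) = 270 (I(Y) = -45*(-6) = -5*(-54) = 270)
(I(-210) + 260162) - 286267 = (270 + 260162) - 286267 = 260432 - 286267 = -25835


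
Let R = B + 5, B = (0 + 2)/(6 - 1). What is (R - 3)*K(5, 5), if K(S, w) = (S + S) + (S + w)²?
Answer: 264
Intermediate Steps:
B = ⅖ (B = 2/5 = 2*(⅕) = ⅖ ≈ 0.40000)
R = 27/5 (R = ⅖ + 5 = 27/5 ≈ 5.4000)
K(S, w) = (S + w)² + 2*S (K(S, w) = 2*S + (S + w)² = (S + w)² + 2*S)
(R - 3)*K(5, 5) = (27/5 - 3)*((5 + 5)² + 2*5) = 12*(10² + 10)/5 = 12*(100 + 10)/5 = (12/5)*110 = 264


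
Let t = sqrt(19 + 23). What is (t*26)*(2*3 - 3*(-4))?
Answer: 468*sqrt(42) ≈ 3033.0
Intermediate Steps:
t = sqrt(42) ≈ 6.4807
(t*26)*(2*3 - 3*(-4)) = (sqrt(42)*26)*(2*3 - 3*(-4)) = (26*sqrt(42))*(6 + 12) = (26*sqrt(42))*18 = 468*sqrt(42)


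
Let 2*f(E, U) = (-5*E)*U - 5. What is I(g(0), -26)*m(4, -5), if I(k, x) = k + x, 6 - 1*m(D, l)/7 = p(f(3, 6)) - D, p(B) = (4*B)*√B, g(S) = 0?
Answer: -1820 - 17290*I*√190 ≈ -1820.0 - 2.3833e+5*I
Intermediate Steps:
f(E, U) = -5/2 - 5*E*U/2 (f(E, U) = ((-5*E)*U - 5)/2 = (-5*E*U - 5)/2 = (-5 - 5*E*U)/2 = -5/2 - 5*E*U/2)
p(B) = 4*B^(3/2)
m(D, l) = 42 + 7*D + 665*I*√190 (m(D, l) = 42 - 7*(4*(-5/2 - 5/2*3*6)^(3/2) - D) = 42 - 7*(4*(-5/2 - 45)^(3/2) - D) = 42 - 7*(4*(-95/2)^(3/2) - D) = 42 - 7*(4*(-95*I*√190/4) - D) = 42 - 7*(-95*I*√190 - D) = 42 - 7*(-D - 95*I*√190) = 42 + (7*D + 665*I*√190) = 42 + 7*D + 665*I*√190)
I(g(0), -26)*m(4, -5) = (0 - 26)*(42 + 7*4 + 665*I*√190) = -26*(42 + 28 + 665*I*√190) = -26*(70 + 665*I*√190) = -1820 - 17290*I*√190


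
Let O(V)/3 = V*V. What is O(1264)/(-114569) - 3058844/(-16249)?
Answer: 272565811324/1861631681 ≈ 146.41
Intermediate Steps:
O(V) = 3*V² (O(V) = 3*(V*V) = 3*V²)
O(1264)/(-114569) - 3058844/(-16249) = (3*1264²)/(-114569) - 3058844/(-16249) = (3*1597696)*(-1/114569) - 3058844*(-1/16249) = 4793088*(-1/114569) + 3058844/16249 = -4793088/114569 + 3058844/16249 = 272565811324/1861631681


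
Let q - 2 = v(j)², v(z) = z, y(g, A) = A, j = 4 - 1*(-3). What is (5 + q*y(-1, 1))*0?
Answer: 0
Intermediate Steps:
j = 7 (j = 4 + 3 = 7)
q = 51 (q = 2 + 7² = 2 + 49 = 51)
(5 + q*y(-1, 1))*0 = (5 + 51*1)*0 = (5 + 51)*0 = 56*0 = 0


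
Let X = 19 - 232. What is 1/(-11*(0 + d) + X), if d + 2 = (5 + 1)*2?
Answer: -1/323 ≈ -0.0030960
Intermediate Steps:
X = -213
d = 10 (d = -2 + (5 + 1)*2 = -2 + 6*2 = -2 + 12 = 10)
1/(-11*(0 + d) + X) = 1/(-11*(0 + 10) - 213) = 1/(-11*10 - 213) = 1/(-110 - 213) = 1/(-323) = -1/323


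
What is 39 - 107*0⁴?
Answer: 39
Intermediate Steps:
39 - 107*0⁴ = 39 - 107*0 = 39 + 0 = 39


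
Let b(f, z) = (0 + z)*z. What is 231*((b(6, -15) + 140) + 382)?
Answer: 172557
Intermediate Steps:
b(f, z) = z**2 (b(f, z) = z*z = z**2)
231*((b(6, -15) + 140) + 382) = 231*(((-15)**2 + 140) + 382) = 231*((225 + 140) + 382) = 231*(365 + 382) = 231*747 = 172557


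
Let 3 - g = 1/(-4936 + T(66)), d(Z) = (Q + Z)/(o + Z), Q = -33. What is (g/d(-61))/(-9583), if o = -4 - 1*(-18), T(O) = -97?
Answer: -7550/48231239 ≈ -0.00015654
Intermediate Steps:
o = 14 (o = -4 + 18 = 14)
d(Z) = (-33 + Z)/(14 + Z)
g = 15100/5033 (g = 3 - 1/(-4936 - 97) = 3 - 1/(-5033) = 3 - 1*(-1/5033) = 3 + 1/5033 = 15100/5033 ≈ 3.0002)
(g/d(-61))/(-9583) = (15100/(5033*(((-33 - 61)/(14 - 61)))))/(-9583) = (15100/(5033*((-94/(-47)))))*(-1/9583) = (15100/(5033*((-1/47*(-94)))))*(-1/9583) = ((15100/5033)/2)*(-1/9583) = ((15100/5033)*(½))*(-1/9583) = (7550/5033)*(-1/9583) = -7550/48231239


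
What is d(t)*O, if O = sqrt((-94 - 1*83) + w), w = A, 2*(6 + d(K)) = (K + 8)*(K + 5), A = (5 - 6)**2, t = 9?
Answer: 452*I*sqrt(11) ≈ 1499.1*I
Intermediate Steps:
A = 1 (A = (-1)**2 = 1)
d(K) = -6 + (5 + K)*(8 + K)/2 (d(K) = -6 + ((K + 8)*(K + 5))/2 = -6 + ((8 + K)*(5 + K))/2 = -6 + ((5 + K)*(8 + K))/2 = -6 + (5 + K)*(8 + K)/2)
w = 1
O = 4*I*sqrt(11) (O = sqrt((-94 - 1*83) + 1) = sqrt((-94 - 83) + 1) = sqrt(-177 + 1) = sqrt(-176) = 4*I*sqrt(11) ≈ 13.266*I)
d(t)*O = (14 + (1/2)*9**2 + (13/2)*9)*(4*I*sqrt(11)) = (14 + (1/2)*81 + 117/2)*(4*I*sqrt(11)) = (14 + 81/2 + 117/2)*(4*I*sqrt(11)) = 113*(4*I*sqrt(11)) = 452*I*sqrt(11)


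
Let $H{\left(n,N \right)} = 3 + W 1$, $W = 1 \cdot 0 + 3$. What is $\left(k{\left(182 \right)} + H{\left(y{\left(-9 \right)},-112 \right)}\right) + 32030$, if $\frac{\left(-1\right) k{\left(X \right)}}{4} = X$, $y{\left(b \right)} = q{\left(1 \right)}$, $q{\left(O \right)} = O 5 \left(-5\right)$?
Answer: $31308$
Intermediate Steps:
$q{\left(O \right)} = - 25 O$ ($q{\left(O \right)} = 5 O \left(-5\right) = - 25 O$)
$y{\left(b \right)} = -25$ ($y{\left(b \right)} = \left(-25\right) 1 = -25$)
$k{\left(X \right)} = - 4 X$
$W = 3$ ($W = 0 + 3 = 3$)
$H{\left(n,N \right)} = 6$ ($H{\left(n,N \right)} = 3 + 3 \cdot 1 = 3 + 3 = 6$)
$\left(k{\left(182 \right)} + H{\left(y{\left(-9 \right)},-112 \right)}\right) + 32030 = \left(\left(-4\right) 182 + 6\right) + 32030 = \left(-728 + 6\right) + 32030 = -722 + 32030 = 31308$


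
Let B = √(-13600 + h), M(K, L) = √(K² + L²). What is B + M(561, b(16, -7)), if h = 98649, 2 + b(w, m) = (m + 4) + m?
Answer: √85049 + 3*√34985 ≈ 852.76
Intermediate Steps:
b(w, m) = 2 + 2*m (b(w, m) = -2 + ((m + 4) + m) = -2 + ((4 + m) + m) = -2 + (4 + 2*m) = 2 + 2*m)
B = √85049 (B = √(-13600 + 98649) = √85049 ≈ 291.63)
B + M(561, b(16, -7)) = √85049 + √(561² + (2 + 2*(-7))²) = √85049 + √(314721 + (2 - 14)²) = √85049 + √(314721 + (-12)²) = √85049 + √(314721 + 144) = √85049 + √314865 = √85049 + 3*√34985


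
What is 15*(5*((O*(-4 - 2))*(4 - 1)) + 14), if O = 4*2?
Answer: -10590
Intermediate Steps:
O = 8
15*(5*((O*(-4 - 2))*(4 - 1)) + 14) = 15*(5*((8*(-4 - 2))*(4 - 1)) + 14) = 15*(5*((8*(-6))*3) + 14) = 15*(5*(-48*3) + 14) = 15*(5*(-144) + 14) = 15*(-720 + 14) = 15*(-706) = -10590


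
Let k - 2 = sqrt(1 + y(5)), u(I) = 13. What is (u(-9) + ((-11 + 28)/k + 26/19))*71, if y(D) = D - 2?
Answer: 100465/76 ≈ 1321.9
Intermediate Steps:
y(D) = -2 + D
k = 4 (k = 2 + sqrt(1 + (-2 + 5)) = 2 + sqrt(1 + 3) = 2 + sqrt(4) = 2 + 2 = 4)
(u(-9) + ((-11 + 28)/k + 26/19))*71 = (13 + ((-11 + 28)/4 + 26/19))*71 = (13 + (17*(1/4) + 26*(1/19)))*71 = (13 + (17/4 + 26/19))*71 = (13 + 427/76)*71 = (1415/76)*71 = 100465/76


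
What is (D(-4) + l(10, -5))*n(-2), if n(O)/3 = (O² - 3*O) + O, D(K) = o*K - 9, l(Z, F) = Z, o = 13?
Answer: -1224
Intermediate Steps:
D(K) = -9 + 13*K (D(K) = 13*K - 9 = -9 + 13*K)
n(O) = -6*O + 3*O² (n(O) = 3*((O² - 3*O) + O) = 3*(O² - 2*O) = -6*O + 3*O²)
(D(-4) + l(10, -5))*n(-2) = ((-9 + 13*(-4)) + 10)*(3*(-2)*(-2 - 2)) = ((-9 - 52) + 10)*(3*(-2)*(-4)) = (-61 + 10)*24 = -51*24 = -1224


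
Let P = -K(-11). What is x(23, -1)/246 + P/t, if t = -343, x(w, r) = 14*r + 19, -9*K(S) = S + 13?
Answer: 4981/253134 ≈ 0.019677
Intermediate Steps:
K(S) = -13/9 - S/9 (K(S) = -(S + 13)/9 = -(13 + S)/9 = -13/9 - S/9)
x(w, r) = 19 + 14*r
P = 2/9 (P = -(-13/9 - 1/9*(-11)) = -(-13/9 + 11/9) = -1*(-2/9) = 2/9 ≈ 0.22222)
x(23, -1)/246 + P/t = (19 + 14*(-1))/246 + (2/9)/(-343) = (19 - 14)*(1/246) + (2/9)*(-1/343) = 5*(1/246) - 2/3087 = 5/246 - 2/3087 = 4981/253134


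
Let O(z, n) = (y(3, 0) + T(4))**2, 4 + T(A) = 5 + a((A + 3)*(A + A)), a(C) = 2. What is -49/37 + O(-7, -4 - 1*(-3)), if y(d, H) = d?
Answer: 1283/37 ≈ 34.676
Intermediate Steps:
T(A) = 3 (T(A) = -4 + (5 + 2) = -4 + 7 = 3)
O(z, n) = 36 (O(z, n) = (3 + 3)**2 = 6**2 = 36)
-49/37 + O(-7, -4 - 1*(-3)) = -49/37 + 36 = 1283/37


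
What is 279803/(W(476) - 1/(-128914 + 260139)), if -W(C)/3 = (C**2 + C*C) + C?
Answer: -36717148675/178582002901 ≈ -0.20560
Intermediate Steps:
W(C) = -6*C**2 - 3*C (W(C) = -3*((C**2 + C*C) + C) = -3*((C**2 + C**2) + C) = -3*(2*C**2 + C) = -3*(C + 2*C**2) = -6*C**2 - 3*C)
279803/(W(476) - 1/(-128914 + 260139)) = 279803/(-3*476*(1 + 2*476) - 1/(-128914 + 260139)) = 279803/(-3*476*(1 + 952) - 1/131225) = 279803/(-3*476*953 - 1*1/131225) = 279803/(-1360884 - 1/131225) = 279803/(-178582002901/131225) = 279803*(-131225/178582002901) = -36717148675/178582002901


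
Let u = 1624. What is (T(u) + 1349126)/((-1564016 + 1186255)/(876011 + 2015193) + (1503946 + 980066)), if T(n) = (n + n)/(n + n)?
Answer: 3900601378908/7181785052687 ≈ 0.54312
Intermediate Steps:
T(n) = 1 (T(n) = (2*n)/((2*n)) = (2*n)*(1/(2*n)) = 1)
(T(u) + 1349126)/((-1564016 + 1186255)/(876011 + 2015193) + (1503946 + 980066)) = (1 + 1349126)/((-1564016 + 1186255)/(876011 + 2015193) + (1503946 + 980066)) = 1349127/(-377761/2891204 + 2484012) = 1349127/(7181785052687/2891204) = 1349127*(2891204/7181785052687) = 3900601378908/7181785052687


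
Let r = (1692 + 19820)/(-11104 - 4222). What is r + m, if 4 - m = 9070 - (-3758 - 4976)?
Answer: -136412156/7663 ≈ -17801.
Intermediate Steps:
m = -17800 (m = 4 - (9070 - (-3758 - 4976)) = 4 - (9070 - 1*(-8734)) = 4 - (9070 + 8734) = 4 - 1*17804 = 4 - 17804 = -17800)
r = -10756/7663 (r = 21512/(-15326) = 21512*(-1/15326) = -10756/7663 ≈ -1.4036)
r + m = -10756/7663 - 17800 = -136412156/7663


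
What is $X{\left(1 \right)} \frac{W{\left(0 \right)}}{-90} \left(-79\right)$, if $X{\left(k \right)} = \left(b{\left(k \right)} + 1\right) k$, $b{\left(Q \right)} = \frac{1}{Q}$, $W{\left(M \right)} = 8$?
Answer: $\frac{632}{45} \approx 14.044$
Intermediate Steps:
$X{\left(k \right)} = k \left(1 + \frac{1}{k}\right)$ ($X{\left(k \right)} = \left(\frac{1}{k} + 1\right) k = \left(1 + \frac{1}{k}\right) k = k \left(1 + \frac{1}{k}\right)$)
$X{\left(1 \right)} \frac{W{\left(0 \right)}}{-90} \left(-79\right) = \left(1 + 1\right) \frac{8}{-90} \left(-79\right) = 2 \cdot 8 \left(- \frac{1}{90}\right) \left(-79\right) = 2 \left(- \frac{4}{45}\right) \left(-79\right) = \left(- \frac{8}{45}\right) \left(-79\right) = \frac{632}{45}$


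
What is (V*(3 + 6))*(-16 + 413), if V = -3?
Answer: -10719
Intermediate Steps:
(V*(3 + 6))*(-16 + 413) = (-3*(3 + 6))*(-16 + 413) = -3*9*397 = -27*397 = -10719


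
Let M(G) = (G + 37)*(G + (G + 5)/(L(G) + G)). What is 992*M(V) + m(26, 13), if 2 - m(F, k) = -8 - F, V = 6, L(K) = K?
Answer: 885220/3 ≈ 2.9507e+5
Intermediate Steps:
m(F, k) = 10 + F (m(F, k) = 2 - (-8 - F) = 2 + (8 + F) = 10 + F)
M(G) = (37 + G)*(G + (5 + G)/(2*G)) (M(G) = (G + 37)*(G + (G + 5)/(G + G)) = (37 + G)*(G + (5 + G)/((2*G))) = (37 + G)*(G + (5 + G)*(1/(2*G))) = (37 + G)*(G + (5 + G)/(2*G)))
992*M(V) + m(26, 13) = 992*(21 + 6² + (75/2)*6 + (185/2)/6) + (10 + 26) = 992*(21 + 36 + 225 + (185/2)*(⅙)) + 36 = 992*(21 + 36 + 225 + 185/12) + 36 = 992*(3569/12) + 36 = 885112/3 + 36 = 885220/3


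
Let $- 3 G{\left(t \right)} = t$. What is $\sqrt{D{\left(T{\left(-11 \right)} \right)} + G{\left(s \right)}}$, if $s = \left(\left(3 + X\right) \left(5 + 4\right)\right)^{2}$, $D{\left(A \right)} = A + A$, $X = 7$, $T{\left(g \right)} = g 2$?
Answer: $14 i \sqrt{14} \approx 52.383 i$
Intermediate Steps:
$T{\left(g \right)} = 2 g$
$D{\left(A \right)} = 2 A$
$s = 8100$ ($s = \left(\left(3 + 7\right) \left(5 + 4\right)\right)^{2} = \left(10 \cdot 9\right)^{2} = 90^{2} = 8100$)
$G{\left(t \right)} = - \frac{t}{3}$
$\sqrt{D{\left(T{\left(-11 \right)} \right)} + G{\left(s \right)}} = \sqrt{2 \cdot 2 \left(-11\right) - 2700} = \sqrt{2 \left(-22\right) - 2700} = \sqrt{-44 - 2700} = \sqrt{-2744} = 14 i \sqrt{14}$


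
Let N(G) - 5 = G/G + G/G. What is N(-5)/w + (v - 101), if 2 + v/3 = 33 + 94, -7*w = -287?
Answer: 11241/41 ≈ 274.17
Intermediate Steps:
N(G) = 7 (N(G) = 5 + (G/G + G/G) = 5 + (1 + 1) = 5 + 2 = 7)
w = 41 (w = -⅐*(-287) = 41)
v = 375 (v = -6 + 3*(33 + 94) = -6 + 3*127 = -6 + 381 = 375)
N(-5)/w + (v - 101) = 7/41 + (375 - 101) = 7*(1/41) + 274 = 7/41 + 274 = 11241/41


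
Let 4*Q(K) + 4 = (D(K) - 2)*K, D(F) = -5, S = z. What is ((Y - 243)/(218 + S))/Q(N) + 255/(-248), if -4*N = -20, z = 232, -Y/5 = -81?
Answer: -85851/80600 ≈ -1.0651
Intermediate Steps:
Y = 405 (Y = -5*(-81) = 405)
S = 232
N = 5 (N = -¼*(-20) = 5)
Q(K) = -1 - 7*K/4 (Q(K) = -1 + ((-5 - 2)*K)/4 = -1 + (-7*K)/4 = -1 - 7*K/4)
((Y - 243)/(218 + S))/Q(N) + 255/(-248) = ((405 - 243)/(218 + 232))/(-1 - 7/4*5) + 255/(-248) = (162/450)/(-1 - 35/4) + 255*(-1/248) = (162*(1/450))/(-39/4) - 255/248 = (9/25)*(-4/39) - 255/248 = -12/325 - 255/248 = -85851/80600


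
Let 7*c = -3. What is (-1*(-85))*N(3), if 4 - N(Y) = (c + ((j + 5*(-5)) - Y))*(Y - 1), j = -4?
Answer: 40970/7 ≈ 5852.9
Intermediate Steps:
c = -3/7 (c = (⅐)*(-3) = -3/7 ≈ -0.42857)
N(Y) = 4 - (-1 + Y)*(-206/7 - Y) (N(Y) = 4 - (-3/7 + ((-4 + 5*(-5)) - Y))*(Y - 1) = 4 - (-3/7 + ((-4 - 25) - Y))*(-1 + Y) = 4 - (-3/7 + (-29 - Y))*(-1 + Y) = 4 - (-206/7 - Y)*(-1 + Y) = 4 - (-1 + Y)*(-206/7 - Y))
(-1*(-85))*N(3) = (-1*(-85))*(-178/7 + 3² + (199/7)*3) = 85*(-178/7 + 9 + 597/7) = 85*(482/7) = 40970/7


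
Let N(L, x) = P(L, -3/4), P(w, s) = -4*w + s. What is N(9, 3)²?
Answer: 21609/16 ≈ 1350.6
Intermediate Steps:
P(w, s) = s - 4*w
N(L, x) = -¾ - 4*L (N(L, x) = -3/4 - 4*L = -3*¼ - 4*L = -¾ - 4*L)
N(9, 3)² = (-¾ - 4*9)² = (-¾ - 36)² = (-147/4)² = 21609/16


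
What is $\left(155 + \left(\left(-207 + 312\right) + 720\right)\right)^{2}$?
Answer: $960400$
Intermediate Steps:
$\left(155 + \left(\left(-207 + 312\right) + 720\right)\right)^{2} = \left(155 + \left(105 + 720\right)\right)^{2} = \left(155 + 825\right)^{2} = 980^{2} = 960400$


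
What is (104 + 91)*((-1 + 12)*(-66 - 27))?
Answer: -199485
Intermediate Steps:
(104 + 91)*((-1 + 12)*(-66 - 27)) = 195*(11*(-93)) = 195*(-1023) = -199485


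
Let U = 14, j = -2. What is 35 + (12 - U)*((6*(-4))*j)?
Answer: -61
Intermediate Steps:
35 + (12 - U)*((6*(-4))*j) = 35 + (12 - 1*14)*((6*(-4))*(-2)) = 35 + (12 - 14)*(-24*(-2)) = 35 - 2*48 = 35 - 96 = -61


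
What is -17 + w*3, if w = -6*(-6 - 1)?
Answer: 109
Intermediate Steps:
w = 42 (w = -6*(-7) = 42)
-17 + w*3 = -17 + 42*3 = -17 + 126 = 109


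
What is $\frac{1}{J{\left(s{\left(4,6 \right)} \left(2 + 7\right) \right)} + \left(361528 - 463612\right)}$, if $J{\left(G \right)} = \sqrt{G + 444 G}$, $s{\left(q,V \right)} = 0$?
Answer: $- \frac{1}{102084} \approx -9.7959 \cdot 10^{-6}$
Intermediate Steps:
$J{\left(G \right)} = \sqrt{445} \sqrt{G}$ ($J{\left(G \right)} = \sqrt{445 G} = \sqrt{445} \sqrt{G}$)
$\frac{1}{J{\left(s{\left(4,6 \right)} \left(2 + 7\right) \right)} + \left(361528 - 463612\right)} = \frac{1}{\sqrt{445} \sqrt{0 \left(2 + 7\right)} + \left(361528 - 463612\right)} = \frac{1}{\sqrt{445} \sqrt{0 \cdot 9} - 102084} = \frac{1}{\sqrt{445} \sqrt{0} - 102084} = \frac{1}{\sqrt{445} \cdot 0 - 102084} = \frac{1}{0 - 102084} = \frac{1}{-102084} = - \frac{1}{102084}$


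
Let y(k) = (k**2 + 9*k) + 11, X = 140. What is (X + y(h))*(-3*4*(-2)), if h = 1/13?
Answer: 615288/169 ≈ 3640.8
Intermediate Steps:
h = 1/13 ≈ 0.076923
y(k) = 11 + k**2 + 9*k
(X + y(h))*(-3*4*(-2)) = (140 + (11 + (1/13)**2 + 9*(1/13)))*(-3*4*(-2)) = (140 + (11 + 1/169 + 9/13))*(-12*(-2)) = (140 + 1977/169)*24 = (25637/169)*24 = 615288/169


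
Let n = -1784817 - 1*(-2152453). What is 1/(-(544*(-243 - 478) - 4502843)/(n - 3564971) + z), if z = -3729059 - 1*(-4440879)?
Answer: 3197335/2275922104633 ≈ 1.4049e-6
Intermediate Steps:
n = 367636 (n = -1784817 + 2152453 = 367636)
z = 711820 (z = -3729059 + 4440879 = 711820)
1/(-(544*(-243 - 478) - 4502843)/(n - 3564971) + z) = 1/(-(544*(-243 - 478) - 4502843)/(367636 - 3564971) + 711820) = 1/(-(544*(-721) - 4502843)/(-3197335) + 711820) = 1/(-(-392224 - 4502843)*(-1)/3197335 + 711820) = 1/(-(-4895067)*(-1)/3197335 + 711820) = 1/(-1*4895067/3197335 + 711820) = 1/(-4895067/3197335 + 711820) = 1/(2275922104633/3197335) = 3197335/2275922104633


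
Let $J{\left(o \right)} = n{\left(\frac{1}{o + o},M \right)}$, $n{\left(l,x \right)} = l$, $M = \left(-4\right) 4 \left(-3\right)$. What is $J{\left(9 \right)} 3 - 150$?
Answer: $- \frac{899}{6} \approx -149.83$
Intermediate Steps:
$M = 48$ ($M = \left(-16\right) \left(-3\right) = 48$)
$J{\left(o \right)} = \frac{1}{2 o}$ ($J{\left(o \right)} = \frac{1}{o + o} = \frac{1}{2 o}$)
$J{\left(9 \right)} 3 - 150 = \frac{1}{2 \cdot 9} \cdot 3 - 150 = \frac{1}{2} \cdot \frac{1}{9} \cdot 3 - 150 = \frac{1}{18} \cdot 3 - 150 = \frac{1}{6} - 150 = - \frac{899}{6}$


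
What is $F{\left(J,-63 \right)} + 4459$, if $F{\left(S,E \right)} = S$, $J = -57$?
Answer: $4402$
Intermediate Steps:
$F{\left(J,-63 \right)} + 4459 = -57 + 4459 = 4402$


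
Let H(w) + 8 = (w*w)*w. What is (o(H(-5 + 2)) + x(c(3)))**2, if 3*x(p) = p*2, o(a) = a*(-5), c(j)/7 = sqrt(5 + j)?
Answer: 277193/9 + 9800*sqrt(2)/3 ≈ 35419.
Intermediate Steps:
H(w) = -8 + w**3 (H(w) = -8 + (w*w)*w = -8 + w**2*w = -8 + w**3)
c(j) = 7*sqrt(5 + j)
o(a) = -5*a
x(p) = 2*p/3 (x(p) = (p*2)/3 = (2*p)/3 = 2*p/3)
(o(H(-5 + 2)) + x(c(3)))**2 = (-5*(-8 + (-5 + 2)**3) + 2*(7*sqrt(5 + 3))/3)**2 = (-5*(-8 + (-3)**3) + 2*(7*sqrt(8))/3)**2 = (-5*(-8 - 27) + 2*(7*(2*sqrt(2)))/3)**2 = (-5*(-35) + 2*(14*sqrt(2))/3)**2 = (175 + 28*sqrt(2)/3)**2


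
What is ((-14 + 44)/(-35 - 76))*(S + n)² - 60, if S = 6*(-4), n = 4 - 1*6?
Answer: -8980/37 ≈ -242.70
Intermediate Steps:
n = -2 (n = 4 - 6 = -2)
S = -24
((-14 + 44)/(-35 - 76))*(S + n)² - 60 = ((-14 + 44)/(-35 - 76))*(-24 - 2)² - 60 = (30/(-111))*(-26)² - 60 = (30*(-1/111))*676 - 60 = -10/37*676 - 60 = -6760/37 - 60 = -8980/37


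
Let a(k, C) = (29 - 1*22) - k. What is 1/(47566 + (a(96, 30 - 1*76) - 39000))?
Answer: 1/8477 ≈ 0.00011797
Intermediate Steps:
a(k, C) = 7 - k (a(k, C) = (29 - 22) - k = 7 - k)
1/(47566 + (a(96, 30 - 1*76) - 39000)) = 1/(47566 + ((7 - 1*96) - 39000)) = 1/(47566 + ((7 - 96) - 39000)) = 1/(47566 + (-89 - 39000)) = 1/(47566 - 39089) = 1/8477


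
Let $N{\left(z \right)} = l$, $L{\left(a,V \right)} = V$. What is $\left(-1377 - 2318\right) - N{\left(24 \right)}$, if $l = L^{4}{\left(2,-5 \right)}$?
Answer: $-4320$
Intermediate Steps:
$l = 625$ ($l = \left(-5\right)^{4} = 625$)
$N{\left(z \right)} = 625$
$\left(-1377 - 2318\right) - N{\left(24 \right)} = \left(-1377 - 2318\right) - 625 = -3695 - 625 = -4320$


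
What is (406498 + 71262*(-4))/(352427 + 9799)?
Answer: 60725/181113 ≈ 0.33529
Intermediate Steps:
(406498 + 71262*(-4))/(352427 + 9799) = (406498 - 285048)/362226 = 121450*(1/362226) = 60725/181113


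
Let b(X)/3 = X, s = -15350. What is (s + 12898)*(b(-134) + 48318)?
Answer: -117490032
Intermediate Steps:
b(X) = 3*X
(s + 12898)*(b(-134) + 48318) = (-15350 + 12898)*(3*(-134) + 48318) = -2452*(-402 + 48318) = -2452*47916 = -117490032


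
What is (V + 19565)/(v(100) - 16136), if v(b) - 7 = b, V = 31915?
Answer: -440/137 ≈ -3.2117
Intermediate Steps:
v(b) = 7 + b
(V + 19565)/(v(100) - 16136) = (31915 + 19565)/((7 + 100) - 16136) = 51480/(107 - 16136) = 51480/(-16029) = 51480*(-1/16029) = -440/137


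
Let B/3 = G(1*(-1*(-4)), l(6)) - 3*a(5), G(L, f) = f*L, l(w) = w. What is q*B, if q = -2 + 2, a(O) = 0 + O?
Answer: 0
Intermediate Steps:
G(L, f) = L*f
a(O) = O
q = 0
B = 27 (B = 3*((1*(-1*(-4)))*6 - 3*5) = 3*((1*4)*6 - 15) = 3*(4*6 - 15) = 3*(24 - 15) = 3*9 = 27)
q*B = 0*27 = 0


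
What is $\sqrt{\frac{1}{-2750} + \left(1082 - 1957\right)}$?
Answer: $\frac{i \sqrt{264687610}}{550} \approx 29.58 i$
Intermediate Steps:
$\sqrt{\frac{1}{-2750} + \left(1082 - 1957\right)} = \sqrt{- \frac{1}{2750} + \left(1082 - 1957\right)} = \sqrt{- \frac{1}{2750} - 875} = \sqrt{- \frac{2406251}{2750}} = \frac{i \sqrt{264687610}}{550}$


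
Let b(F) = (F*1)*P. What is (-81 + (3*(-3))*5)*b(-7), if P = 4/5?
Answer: 3528/5 ≈ 705.60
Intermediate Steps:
P = ⅘ (P = 4*(⅕) = ⅘ ≈ 0.80000)
b(F) = 4*F/5 (b(F) = (F*1)*(⅘) = F*(⅘) = 4*F/5)
(-81 + (3*(-3))*5)*b(-7) = (-81 + (3*(-3))*5)*((⅘)*(-7)) = (-81 - 9*5)*(-28/5) = (-81 - 45)*(-28/5) = -126*(-28/5) = 3528/5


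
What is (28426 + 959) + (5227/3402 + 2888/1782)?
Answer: 1099763615/37422 ≈ 29388.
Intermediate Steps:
(28426 + 959) + (5227/3402 + 2888/1782) = 29385 + (5227*(1/3402) + 2888*(1/1782)) = 29385 + (5227/3402 + 1444/891) = 29385 + 118145/37422 = 1099763615/37422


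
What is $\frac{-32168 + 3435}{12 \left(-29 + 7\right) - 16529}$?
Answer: $\frac{28733}{16793} \approx 1.711$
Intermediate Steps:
$\frac{-32168 + 3435}{12 \left(-29 + 7\right) - 16529} = - \frac{28733}{12 \left(-22\right) - 16529} = - \frac{28733}{-264 - 16529} = - \frac{28733}{-16793} = \left(-28733\right) \left(- \frac{1}{16793}\right) = \frac{28733}{16793}$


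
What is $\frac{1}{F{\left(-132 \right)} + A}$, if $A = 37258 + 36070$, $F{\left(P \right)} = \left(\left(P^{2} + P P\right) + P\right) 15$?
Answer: $\frac{1}{594068} \approx 1.6833 \cdot 10^{-6}$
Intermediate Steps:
$F{\left(P \right)} = 15 P + 30 P^{2}$ ($F{\left(P \right)} = \left(\left(P^{2} + P^{2}\right) + P\right) 15 = \left(2 P^{2} + P\right) 15 = \left(P + 2 P^{2}\right) 15 = 15 P + 30 P^{2}$)
$A = 73328$
$\frac{1}{F{\left(-132 \right)} + A} = \frac{1}{15 \left(-132\right) \left(1 + 2 \left(-132\right)\right) + 73328} = \frac{1}{15 \left(-132\right) \left(1 - 264\right) + 73328} = \frac{1}{15 \left(-132\right) \left(-263\right) + 73328} = \frac{1}{520740 + 73328} = \frac{1}{594068}$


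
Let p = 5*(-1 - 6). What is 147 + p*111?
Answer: -3738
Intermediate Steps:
p = -35 (p = 5*(-7) = -35)
147 + p*111 = 147 - 35*111 = 147 - 3885 = -3738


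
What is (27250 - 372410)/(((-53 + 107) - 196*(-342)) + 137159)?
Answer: -69032/40849 ≈ -1.6899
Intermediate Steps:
(27250 - 372410)/(((-53 + 107) - 196*(-342)) + 137159) = -345160/((54 + 67032) + 137159) = -345160/(67086 + 137159) = -345160/204245 = -345160*1/204245 = -69032/40849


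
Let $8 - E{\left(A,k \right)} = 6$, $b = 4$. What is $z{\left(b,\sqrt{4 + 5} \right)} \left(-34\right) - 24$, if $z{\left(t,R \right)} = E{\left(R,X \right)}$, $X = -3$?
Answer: $-92$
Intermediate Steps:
$E{\left(A,k \right)} = 2$ ($E{\left(A,k \right)} = 8 - 6 = 2$)
$z{\left(t,R \right)} = 2$
$z{\left(b,\sqrt{4 + 5} \right)} \left(-34\right) - 24 = 2 \left(-34\right) - 24 = -68 - 24 = -92$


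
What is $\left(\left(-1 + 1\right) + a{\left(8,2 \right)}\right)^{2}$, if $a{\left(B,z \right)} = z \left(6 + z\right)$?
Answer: $256$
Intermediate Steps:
$\left(\left(-1 + 1\right) + a{\left(8,2 \right)}\right)^{2} = \left(\left(-1 + 1\right) + 2 \left(6 + 2\right)\right)^{2} = \left(0 + 2 \cdot 8\right)^{2} = \left(0 + 16\right)^{2} = 16^{2} = 256$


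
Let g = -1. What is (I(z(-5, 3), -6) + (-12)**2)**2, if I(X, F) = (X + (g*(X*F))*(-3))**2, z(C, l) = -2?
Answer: 1690000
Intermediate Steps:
I(X, F) = (X + 3*F*X)**2 (I(X, F) = (X - X*F*(-3))**2 = (X - F*X*(-3))**2 = (X + 3*F*X)**2)
(I(z(-5, 3), -6) + (-12)**2)**2 = ((-2)**2*(1 + 3*(-6))**2 + (-12)**2)**2 = (4*(1 - 18)**2 + 144)**2 = (4*(-17)**2 + 144)**2 = (4*289 + 144)**2 = (1156 + 144)**2 = 1300**2 = 1690000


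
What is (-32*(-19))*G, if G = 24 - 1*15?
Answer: 5472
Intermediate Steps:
G = 9 (G = 24 - 15 = 9)
(-32*(-19))*G = -32*(-19)*9 = 608*9 = 5472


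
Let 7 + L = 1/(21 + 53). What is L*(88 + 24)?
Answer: -28952/37 ≈ -782.49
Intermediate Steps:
L = -517/74 (L = -7 + 1/(21 + 53) = -7 + 1/74 = -517/74 ≈ -6.9865)
L*(88 + 24) = -517*(88 + 24)/74 = -517/74*112 = -28952/37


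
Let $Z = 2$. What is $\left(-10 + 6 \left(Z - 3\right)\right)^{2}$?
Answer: $256$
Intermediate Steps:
$\left(-10 + 6 \left(Z - 3\right)\right)^{2} = \left(-10 + 6 \left(2 - 3\right)\right)^{2} = \left(-10 + 6 \left(-1\right)\right)^{2} = \left(-10 - 6\right)^{2} = \left(-16\right)^{2} = 256$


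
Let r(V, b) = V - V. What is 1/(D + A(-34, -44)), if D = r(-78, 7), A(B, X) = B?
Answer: -1/34 ≈ -0.029412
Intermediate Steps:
r(V, b) = 0
D = 0
1/(D + A(-34, -44)) = 1/(0 - 34) = 1/(-34) = -1/34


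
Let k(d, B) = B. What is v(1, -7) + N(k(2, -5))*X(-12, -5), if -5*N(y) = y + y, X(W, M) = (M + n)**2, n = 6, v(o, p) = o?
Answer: 3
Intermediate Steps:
X(W, M) = (6 + M)**2 (X(W, M) = (M + 6)**2 = (6 + M)**2)
N(y) = -2*y/5 (N(y) = -(y + y)/5 = -2*y/5)
v(1, -7) + N(k(2, -5))*X(-12, -5) = 1 + (-2/5*(-5))*(6 - 5)**2 = 1 + 2*1**2 = 1 + 2*1 = 1 + 2 = 3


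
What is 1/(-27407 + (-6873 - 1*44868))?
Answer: -1/79148 ≈ -1.2635e-5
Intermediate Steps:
1/(-27407 + (-6873 - 1*44868)) = 1/(-27407 + (-6873 - 44868)) = 1/(-27407 - 51741) = 1/(-79148) = -1/79148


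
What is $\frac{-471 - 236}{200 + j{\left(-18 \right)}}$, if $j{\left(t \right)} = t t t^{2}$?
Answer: $- \frac{707}{105176} \approx -0.0067221$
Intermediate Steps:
$j{\left(t \right)} = t^{4}$ ($j{\left(t \right)} = t^{2} t^{2} = t^{4}$)
$\frac{-471 - 236}{200 + j{\left(-18 \right)}} = \frac{-471 - 236}{200 + \left(-18\right)^{4}} = - \frac{707}{200 + 104976} = - \frac{707}{105176}$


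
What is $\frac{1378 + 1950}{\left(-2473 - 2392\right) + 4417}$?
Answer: $- \frac{52}{7} \approx -7.4286$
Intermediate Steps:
$\frac{1378 + 1950}{\left(-2473 - 2392\right) + 4417} = \frac{3328}{\left(-2473 - 2392\right) + 4417} = \frac{3328}{-4865 + 4417} = \frac{3328}{-448} = 3328 \left(- \frac{1}{448}\right) = - \frac{52}{7}$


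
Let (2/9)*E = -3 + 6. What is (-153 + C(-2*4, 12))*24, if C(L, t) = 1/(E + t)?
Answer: -62408/17 ≈ -3671.1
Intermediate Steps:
E = 27/2 (E = 9*(-3 + 6)/2 = (9/2)*3 = 27/2 ≈ 13.500)
C(L, t) = 1/(27/2 + t)
(-153 + C(-2*4, 12))*24 = (-153 + 2/(27 + 2*12))*24 = (-153 + 2/(27 + 24))*24 = (-153 + 2/51)*24 = -7801/51*24 = -62408/17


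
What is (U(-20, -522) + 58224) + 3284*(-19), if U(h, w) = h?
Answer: -4192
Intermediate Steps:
(U(-20, -522) + 58224) + 3284*(-19) = (-20 + 58224) + 3284*(-19) = 58204 - 62396 = -4192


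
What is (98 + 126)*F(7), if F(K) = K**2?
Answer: 10976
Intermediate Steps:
(98 + 126)*F(7) = (98 + 126)*7**2 = 224*49 = 10976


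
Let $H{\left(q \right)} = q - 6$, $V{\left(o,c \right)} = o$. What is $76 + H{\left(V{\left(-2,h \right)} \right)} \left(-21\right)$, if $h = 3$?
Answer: $244$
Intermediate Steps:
$H{\left(q \right)} = -6 + q$
$76 + H{\left(V{\left(-2,h \right)} \right)} \left(-21\right) = 76 + \left(-6 - 2\right) \left(-21\right) = 76 - -168 = 76 + 168 = 244$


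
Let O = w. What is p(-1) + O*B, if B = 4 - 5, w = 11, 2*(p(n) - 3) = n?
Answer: -17/2 ≈ -8.5000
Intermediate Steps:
p(n) = 3 + n/2
O = 11
B = -1
p(-1) + O*B = (3 + (½)*(-1)) + 11*(-1) = (3 - ½) - 11 = 5/2 - 11 = -17/2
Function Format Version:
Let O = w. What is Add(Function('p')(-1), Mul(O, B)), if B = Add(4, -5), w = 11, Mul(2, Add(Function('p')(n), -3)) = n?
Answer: Rational(-17, 2) ≈ -8.5000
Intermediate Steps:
Function('p')(n) = Add(3, Mul(Rational(1, 2), n))
O = 11
B = -1
Add(Function('p')(-1), Mul(O, B)) = Add(Add(3, Mul(Rational(1, 2), -1)), Mul(11, -1)) = Add(Add(3, Rational(-1, 2)), -11) = Add(Rational(5, 2), -11) = Rational(-17, 2)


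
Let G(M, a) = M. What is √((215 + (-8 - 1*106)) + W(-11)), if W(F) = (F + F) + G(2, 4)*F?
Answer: √57 ≈ 7.5498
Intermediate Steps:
W(F) = 4*F (W(F) = (F + F) + 2*F = 2*F + 2*F = 4*F)
√((215 + (-8 - 1*106)) + W(-11)) = √((215 + (-8 - 1*106)) + 4*(-11)) = √((215 + (-8 - 106)) - 44) = √((215 - 114) - 44) = √(101 - 44) = √57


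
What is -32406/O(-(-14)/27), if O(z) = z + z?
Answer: -437481/14 ≈ -31249.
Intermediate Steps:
O(z) = 2*z
-32406/O(-(-14)/27) = -32406/(2*(-(-14)/27)) = -32406/(2*(-7*(-2/27))) = -32406/(2*(14/27)) = -32406/28/27 = -32406*27/28 = -437481/14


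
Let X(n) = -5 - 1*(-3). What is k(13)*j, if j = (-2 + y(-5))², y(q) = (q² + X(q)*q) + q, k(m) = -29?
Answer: -22736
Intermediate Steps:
X(n) = -2 (X(n) = -5 + 3 = -2)
y(q) = q² - q (y(q) = (q² - 2*q) + q = q² - q)
j = 784 (j = (-2 - 5*(-1 - 5))² = (-2 - 5*(-6))² = (-2 + 30)² = 28² = 784)
k(13)*j = -29*784 = -22736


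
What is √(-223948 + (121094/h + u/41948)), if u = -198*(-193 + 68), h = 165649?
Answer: I*√16319091301126577558/8536418 ≈ 473.23*I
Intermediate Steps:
u = 24750 (u = -198*(-125) = 24750)
√(-223948 + (121094/h + u/41948)) = √(-223948 + (121094/165649 + 24750/41948)) = √(-223948 + (121094*(1/165649) + 24750*(1/41948))) = √(-223948 + (121094/165649 + 12375/20974)) = √(-223948 + 4589731931/3474322126) = √(-778062901741517/3474322126) = I*√16319091301126577558/8536418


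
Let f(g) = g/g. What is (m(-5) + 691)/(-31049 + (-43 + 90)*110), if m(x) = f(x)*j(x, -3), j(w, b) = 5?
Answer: -696/25879 ≈ -0.026894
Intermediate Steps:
f(g) = 1
m(x) = 5 (m(x) = 1*5 = 5)
(m(-5) + 691)/(-31049 + (-43 + 90)*110) = (5 + 691)/(-31049 + (-43 + 90)*110) = 696/(-31049 + 47*110) = 696/(-31049 + 5170) = 696/(-25879) = 696*(-1/25879) = -696/25879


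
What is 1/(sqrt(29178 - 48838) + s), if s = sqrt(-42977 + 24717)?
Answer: -I/(2*sqrt(4565) + 2*sqrt(4915)) ≈ -0.0036318*I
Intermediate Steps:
s = 2*I*sqrt(4565) (s = sqrt(-18260) = 2*I*sqrt(4565) ≈ 135.13*I)
1/(sqrt(29178 - 48838) + s) = 1/(sqrt(29178 - 48838) + 2*I*sqrt(4565)) = 1/(sqrt(-19660) + 2*I*sqrt(4565)) = 1/(2*I*sqrt(4915) + 2*I*sqrt(4565)) = 1/(2*I*sqrt(4565) + 2*I*sqrt(4915))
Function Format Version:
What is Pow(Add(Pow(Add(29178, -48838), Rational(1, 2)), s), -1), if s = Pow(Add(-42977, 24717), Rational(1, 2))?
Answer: Mul(-1, I, Pow(Add(Mul(2, Pow(4565, Rational(1, 2))), Mul(2, Pow(4915, Rational(1, 2)))), -1)) ≈ Mul(-0.0036318, I)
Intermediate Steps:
s = Mul(2, I, Pow(4565, Rational(1, 2))) (s = Pow(-18260, Rational(1, 2)) = Mul(2, I, Pow(4565, Rational(1, 2))) ≈ Mul(135.13, I))
Pow(Add(Pow(Add(29178, -48838), Rational(1, 2)), s), -1) = Pow(Add(Pow(Add(29178, -48838), Rational(1, 2)), Mul(2, I, Pow(4565, Rational(1, 2)))), -1) = Pow(Add(Pow(-19660, Rational(1, 2)), Mul(2, I, Pow(4565, Rational(1, 2)))), -1) = Pow(Add(Mul(2, I, Pow(4915, Rational(1, 2))), Mul(2, I, Pow(4565, Rational(1, 2)))), -1) = Pow(Add(Mul(2, I, Pow(4565, Rational(1, 2))), Mul(2, I, Pow(4915, Rational(1, 2)))), -1)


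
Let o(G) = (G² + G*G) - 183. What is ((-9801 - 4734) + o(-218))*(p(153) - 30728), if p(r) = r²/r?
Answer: -2456089750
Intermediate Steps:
p(r) = r
o(G) = -183 + 2*G² (o(G) = (G² + G²) - 183 = 2*G² - 183 = -183 + 2*G²)
((-9801 - 4734) + o(-218))*(p(153) - 30728) = ((-9801 - 4734) + (-183 + 2*(-218)²))*(153 - 30728) = (-14535 + (-183 + 2*47524))*(-30575) = (-14535 + (-183 + 95048))*(-30575) = (-14535 + 94865)*(-30575) = 80330*(-30575) = -2456089750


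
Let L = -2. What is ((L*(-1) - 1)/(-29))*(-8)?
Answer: 8/29 ≈ 0.27586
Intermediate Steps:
((L*(-1) - 1)/(-29))*(-8) = ((-2*(-1) - 1)/(-29))*(-8) = ((2 - 1)*(-1/29))*(-8) = (1*(-1/29))*(-8) = -1/29*(-8) = 8/29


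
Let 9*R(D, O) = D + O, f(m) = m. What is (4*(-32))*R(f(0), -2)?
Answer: 256/9 ≈ 28.444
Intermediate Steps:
R(D, O) = D/9 + O/9 (R(D, O) = (D + O)/9 = D/9 + O/9)
(4*(-32))*R(f(0), -2) = (4*(-32))*((⅑)*0 + (⅑)*(-2)) = -128*(0 - 2/9) = -128*(-2/9) = 256/9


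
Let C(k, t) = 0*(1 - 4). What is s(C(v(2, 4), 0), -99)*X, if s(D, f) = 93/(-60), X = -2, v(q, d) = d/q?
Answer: 31/10 ≈ 3.1000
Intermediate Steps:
C(k, t) = 0 (C(k, t) = 0*(-3) = 0)
s(D, f) = -31/20 (s(D, f) = 93*(-1/60) = -31/20)
s(C(v(2, 4), 0), -99)*X = -31/20*(-2) = 31/10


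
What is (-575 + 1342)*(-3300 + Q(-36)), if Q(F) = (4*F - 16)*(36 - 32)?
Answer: -3021980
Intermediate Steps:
Q(F) = -64 + 16*F (Q(F) = (-16 + 4*F)*4 = -64 + 16*F)
(-575 + 1342)*(-3300 + Q(-36)) = (-575 + 1342)*(-3300 + (-64 + 16*(-36))) = 767*(-3300 + (-64 - 576)) = 767*(-3300 - 640) = 767*(-3940) = -3021980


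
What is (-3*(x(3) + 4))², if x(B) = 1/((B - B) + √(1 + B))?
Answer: 729/4 ≈ 182.25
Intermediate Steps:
x(B) = (1 + B)^(-½) (x(B) = 1/(0 + √(1 + B)) = 1/(√(1 + B)) = (1 + B)^(-½))
(-3*(x(3) + 4))² = (-3*((1 + 3)^(-½) + 4))² = (-3*(4^(-½) + 4))² = (-3*(½ + 4))² = (-3*9/2)² = (-27/2)² = 729/4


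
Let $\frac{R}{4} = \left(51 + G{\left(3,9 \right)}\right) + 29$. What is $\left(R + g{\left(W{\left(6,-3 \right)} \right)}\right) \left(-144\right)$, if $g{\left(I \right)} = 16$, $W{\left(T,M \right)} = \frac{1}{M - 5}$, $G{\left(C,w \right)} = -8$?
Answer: $-43776$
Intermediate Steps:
$W{\left(T,M \right)} = \frac{1}{-5 + M}$
$R = 288$ ($R = 4 \left(\left(51 - 8\right) + 29\right) = 4 \left(43 + 29\right) = 4 \cdot 72 = 288$)
$\left(R + g{\left(W{\left(6,-3 \right)} \right)}\right) \left(-144\right) = \left(288 + 16\right) \left(-144\right) = 304 \left(-144\right) = -43776$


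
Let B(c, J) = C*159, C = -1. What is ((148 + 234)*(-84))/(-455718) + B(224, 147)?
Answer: -12071179/75953 ≈ -158.93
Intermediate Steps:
B(c, J) = -159 (B(c, J) = -1*159 = -159)
((148 + 234)*(-84))/(-455718) + B(224, 147) = ((148 + 234)*(-84))/(-455718) - 159 = (382*(-84))*(-1/455718) - 159 = -32088*(-1/455718) - 159 = 5348/75953 - 159 = -12071179/75953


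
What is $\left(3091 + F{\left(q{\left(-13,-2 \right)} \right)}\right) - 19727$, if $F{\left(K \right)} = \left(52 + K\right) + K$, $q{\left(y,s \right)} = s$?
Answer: $-16588$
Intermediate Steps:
$F{\left(K \right)} = 52 + 2 K$
$\left(3091 + F{\left(q{\left(-13,-2 \right)} \right)}\right) - 19727 = \left(3091 + \left(52 + 2 \left(-2\right)\right)\right) - 19727 = \left(3091 + \left(52 - 4\right)\right) - 19727 = \left(3091 + 48\right) - 19727 = 3139 - 19727 = -16588$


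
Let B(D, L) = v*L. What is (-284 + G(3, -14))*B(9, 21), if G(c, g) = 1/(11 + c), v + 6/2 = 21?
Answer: -107325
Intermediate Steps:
v = 18 (v = -3 + 21 = 18)
B(D, L) = 18*L
(-284 + G(3, -14))*B(9, 21) = (-284 + 1/(11 + 3))*(18*21) = (-284 + 1/14)*378 = -3975/14*378 = -107325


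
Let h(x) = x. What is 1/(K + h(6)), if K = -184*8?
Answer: -1/1466 ≈ -0.00068213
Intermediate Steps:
K = -1472 (K = -23*64 = -1472)
1/(K + h(6)) = 1/(-1472 + 6) = 1/(-1466) = -1/1466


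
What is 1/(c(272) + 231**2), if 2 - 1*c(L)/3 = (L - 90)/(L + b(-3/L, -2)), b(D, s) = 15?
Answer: 41/2187969 ≈ 1.8739e-5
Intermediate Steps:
c(L) = 6 - 3*(-90 + L)/(15 + L) (c(L) = 6 - 3*(L - 90)/(L + 15) = 6 - 3*(-90 + L)/(15 + L))
1/(c(272) + 231**2) = 1/(3*(120 + 272)/(15 + 272) + 231**2) = 1/(3*392/287 + 53361) = 1/(3*(1/287)*392 + 53361) = 1/(168/41 + 53361) = 1/(2187969/41) = 41/2187969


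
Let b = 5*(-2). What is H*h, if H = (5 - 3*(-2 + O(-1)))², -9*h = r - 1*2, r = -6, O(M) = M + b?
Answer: 15488/9 ≈ 1720.9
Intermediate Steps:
b = -10
O(M) = -10 + M (O(M) = M - 10 = -10 + M)
h = 8/9 (h = -(-6 - 1*2)/9 = -(-6 - 2)/9 = -⅑*(-8) = 8/9 ≈ 0.88889)
H = 1936 (H = (5 - 3*(-2 + (-10 - 1)))² = (5 - 3*(-2 - 11))² = (5 - 3*(-13))² = (5 + 39)² = 44² = 1936)
H*h = 1936*(8/9) = 15488/9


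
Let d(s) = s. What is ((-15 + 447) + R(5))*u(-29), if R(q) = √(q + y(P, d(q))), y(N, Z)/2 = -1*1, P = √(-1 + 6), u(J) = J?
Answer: -12528 - 29*√3 ≈ -12578.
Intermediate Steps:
P = √5 ≈ 2.2361
y(N, Z) = -2 (y(N, Z) = 2*(-1*1) = 2*(-1) = -2)
R(q) = √(-2 + q) (R(q) = √(q - 2) = √(-2 + q))
((-15 + 447) + R(5))*u(-29) = ((-15 + 447) + √(-2 + 5))*(-29) = (432 + √3)*(-29) = -12528 - 29*√3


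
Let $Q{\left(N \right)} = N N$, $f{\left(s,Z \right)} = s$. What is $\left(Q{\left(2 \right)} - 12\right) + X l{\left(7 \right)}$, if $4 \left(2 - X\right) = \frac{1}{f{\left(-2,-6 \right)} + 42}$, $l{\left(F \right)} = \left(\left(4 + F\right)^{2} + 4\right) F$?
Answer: $\frac{55569}{32} \approx 1736.5$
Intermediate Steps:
$Q{\left(N \right)} = N^{2}$
$l{\left(F \right)} = F \left(4 + \left(4 + F\right)^{2}\right)$ ($l{\left(F \right)} = \left(4 + \left(4 + F\right)^{2}\right) F = F \left(4 + \left(4 + F\right)^{2}\right)$)
$X = \frac{319}{160}$ ($X = 2 - \frac{1}{4 \left(-2 + 42\right)} = 2 - \frac{1}{4 \cdot 40} = 2 - \frac{1}{160} = \frac{319}{160} \approx 1.9937$)
$\left(Q{\left(2 \right)} - 12\right) + X l{\left(7 \right)} = \left(2^{2} - 12\right) + \frac{319 \cdot 7 \left(4 + \left(4 + 7\right)^{2}\right)}{160} = \left(4 - 12\right) + \frac{319 \cdot 7 \left(4 + 11^{2}\right)}{160} = -8 + \frac{319 \cdot 7 \left(4 + 121\right)}{160} = -8 + \frac{319 \cdot 7 \cdot 125}{160} = -8 + \frac{319}{160} \cdot 875 = -8 + \frac{55825}{32} = \frac{55569}{32}$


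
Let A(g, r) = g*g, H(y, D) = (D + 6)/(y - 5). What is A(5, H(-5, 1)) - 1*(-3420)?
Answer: 3445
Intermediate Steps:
H(y, D) = (6 + D)/(-5 + y)
A(g, r) = g**2
A(5, H(-5, 1)) - 1*(-3420) = 5**2 - 1*(-3420) = 25 + 3420 = 3445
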